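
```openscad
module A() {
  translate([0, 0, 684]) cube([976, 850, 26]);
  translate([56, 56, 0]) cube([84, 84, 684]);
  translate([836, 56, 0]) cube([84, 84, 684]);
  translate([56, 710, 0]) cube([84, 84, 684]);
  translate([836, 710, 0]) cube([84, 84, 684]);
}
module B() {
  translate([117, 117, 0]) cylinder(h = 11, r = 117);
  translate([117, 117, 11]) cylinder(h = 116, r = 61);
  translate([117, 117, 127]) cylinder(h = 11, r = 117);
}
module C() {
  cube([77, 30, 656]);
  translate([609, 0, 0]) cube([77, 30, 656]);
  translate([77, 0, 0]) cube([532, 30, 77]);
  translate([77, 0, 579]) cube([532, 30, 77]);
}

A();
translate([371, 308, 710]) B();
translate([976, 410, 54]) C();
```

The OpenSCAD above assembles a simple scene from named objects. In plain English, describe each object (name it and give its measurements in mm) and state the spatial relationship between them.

A is a table with a 976×850 mm rectangular top, 26 mm thick, top surface at z = 710 mm, supported by four 84×84 mm square legs, each inset 56 mm from the nearest pair of top edges, running from the floor.

B is a spool: two coaxial disc flanges of radius 117 mm and thickness 11 mm, joined by a core cylinder of radius 61 mm and height 116 mm. The lower flange rests on z = 0 and the three cylinders share a vertical axis.

C is a rectangular picture frame lying in the x–z plane (depth along y). The opening is 532 mm wide (x) by 502 mm tall (z), surrounded by a border 77 mm wide on all four sides. The frame is 30 mm deep and is made of two full-height vertical stiles with two horizontal rails fitted between them.

The spool is on top of the table, centred. The picture frame is beside the table with their tops flush at z = 710.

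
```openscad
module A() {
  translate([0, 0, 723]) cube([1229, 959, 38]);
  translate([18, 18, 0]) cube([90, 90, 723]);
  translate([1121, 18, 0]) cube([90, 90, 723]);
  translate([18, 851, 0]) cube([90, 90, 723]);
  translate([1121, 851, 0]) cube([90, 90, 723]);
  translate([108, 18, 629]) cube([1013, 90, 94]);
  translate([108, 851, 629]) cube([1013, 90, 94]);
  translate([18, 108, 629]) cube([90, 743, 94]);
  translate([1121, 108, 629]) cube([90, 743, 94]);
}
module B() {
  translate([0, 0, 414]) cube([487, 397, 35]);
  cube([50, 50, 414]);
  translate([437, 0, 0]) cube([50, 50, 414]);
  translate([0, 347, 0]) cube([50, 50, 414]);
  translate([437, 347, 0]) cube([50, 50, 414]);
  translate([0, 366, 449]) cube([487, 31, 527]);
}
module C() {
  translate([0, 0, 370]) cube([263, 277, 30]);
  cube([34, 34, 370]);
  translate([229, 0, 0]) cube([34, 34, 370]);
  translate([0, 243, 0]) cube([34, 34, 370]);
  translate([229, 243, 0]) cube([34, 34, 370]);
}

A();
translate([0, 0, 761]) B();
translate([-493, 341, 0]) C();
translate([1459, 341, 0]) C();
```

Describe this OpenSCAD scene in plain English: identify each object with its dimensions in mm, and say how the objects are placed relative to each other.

A is a table: top 1229 mm (x) × 959 mm (y), 38 mm thick, upper face at z = 761 mm, on four 90×90 mm square legs, each inset 18 mm from the nearest pair of top edges, running from z = 0 to the bottom of the top. Four apron rails, 90 mm thick and 94 mm tall, run between adjacent legs with their top edges flush with the underside of the top and their outer faces flush with the legs' outer faces.

B is a chair. The seat is a 487×397×35 mm slab with its top at z = 449 mm, on four 50×50 mm corner legs (flush with the seat edges, standing on z = 0). A flat backrest 31 mm thick, 527 mm tall, spans the full seat width and rises from the seat top along its +y edge, rear face flush with the rear of the seat.

C is a four-legged stool. The seat is 263×277 mm, 30 mm thick, top at z = 400 mm. It stands on four square legs, each 34×34 mm in cross-section, from z = 0 to the seat underside, each flush with a corner of the seat.

The chair is on top of the table. Two stools sit around the table at the −x, +x sides.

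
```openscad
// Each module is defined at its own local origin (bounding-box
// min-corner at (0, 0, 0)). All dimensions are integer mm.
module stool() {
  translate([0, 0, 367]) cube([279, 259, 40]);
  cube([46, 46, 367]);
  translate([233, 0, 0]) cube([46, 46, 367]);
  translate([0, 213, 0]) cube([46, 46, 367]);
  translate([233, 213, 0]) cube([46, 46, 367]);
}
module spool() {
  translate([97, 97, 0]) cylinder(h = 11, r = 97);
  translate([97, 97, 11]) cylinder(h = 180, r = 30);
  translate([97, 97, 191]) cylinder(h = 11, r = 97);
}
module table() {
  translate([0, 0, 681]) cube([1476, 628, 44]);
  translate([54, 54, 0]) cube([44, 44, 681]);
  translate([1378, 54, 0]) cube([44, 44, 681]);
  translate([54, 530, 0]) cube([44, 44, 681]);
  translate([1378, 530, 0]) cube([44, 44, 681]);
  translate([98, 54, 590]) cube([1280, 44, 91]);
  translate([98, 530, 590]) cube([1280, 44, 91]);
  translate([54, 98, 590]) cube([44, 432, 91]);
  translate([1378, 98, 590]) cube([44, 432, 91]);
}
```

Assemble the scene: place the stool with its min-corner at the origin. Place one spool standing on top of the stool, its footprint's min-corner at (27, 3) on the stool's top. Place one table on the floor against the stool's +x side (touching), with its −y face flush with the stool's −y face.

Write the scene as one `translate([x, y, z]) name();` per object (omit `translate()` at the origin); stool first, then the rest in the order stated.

stool();
translate([27, 3, 407]) spool();
translate([279, 0, 0]) table();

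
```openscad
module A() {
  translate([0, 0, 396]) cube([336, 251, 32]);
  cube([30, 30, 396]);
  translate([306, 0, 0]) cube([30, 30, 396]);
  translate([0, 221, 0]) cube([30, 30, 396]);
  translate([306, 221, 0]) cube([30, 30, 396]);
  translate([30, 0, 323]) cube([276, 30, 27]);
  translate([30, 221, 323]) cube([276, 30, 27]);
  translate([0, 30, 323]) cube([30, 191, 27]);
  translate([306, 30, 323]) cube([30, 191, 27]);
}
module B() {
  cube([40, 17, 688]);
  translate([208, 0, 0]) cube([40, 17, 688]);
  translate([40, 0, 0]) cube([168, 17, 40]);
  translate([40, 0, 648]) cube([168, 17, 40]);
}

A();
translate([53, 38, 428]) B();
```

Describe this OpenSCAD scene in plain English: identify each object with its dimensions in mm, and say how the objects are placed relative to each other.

A is a four-legged stool. The seat is 336×251 mm, 32 mm thick, top at z = 428 mm. It stands on four square legs, each 30×30 mm in cross-section, from z = 0 to the seat underside, each flush with a corner of the seat. Four stretchers, 30 mm wide and 27 mm tall, connect adjacent legs with their undersides at z = 323 mm, each running between the inner faces of the legs it joins and aligned with the legs' outer faces on the other axis.

B is a rectangular picture frame lying in the x–z plane (depth along y). The opening is 168 mm wide (x) by 608 mm tall (z), surrounded by a border 40 mm wide on all four sides. The frame is 17 mm deep and is made of two full-height vertical stiles with two horizontal rails fitted between them.

The picture frame is on top of the stool.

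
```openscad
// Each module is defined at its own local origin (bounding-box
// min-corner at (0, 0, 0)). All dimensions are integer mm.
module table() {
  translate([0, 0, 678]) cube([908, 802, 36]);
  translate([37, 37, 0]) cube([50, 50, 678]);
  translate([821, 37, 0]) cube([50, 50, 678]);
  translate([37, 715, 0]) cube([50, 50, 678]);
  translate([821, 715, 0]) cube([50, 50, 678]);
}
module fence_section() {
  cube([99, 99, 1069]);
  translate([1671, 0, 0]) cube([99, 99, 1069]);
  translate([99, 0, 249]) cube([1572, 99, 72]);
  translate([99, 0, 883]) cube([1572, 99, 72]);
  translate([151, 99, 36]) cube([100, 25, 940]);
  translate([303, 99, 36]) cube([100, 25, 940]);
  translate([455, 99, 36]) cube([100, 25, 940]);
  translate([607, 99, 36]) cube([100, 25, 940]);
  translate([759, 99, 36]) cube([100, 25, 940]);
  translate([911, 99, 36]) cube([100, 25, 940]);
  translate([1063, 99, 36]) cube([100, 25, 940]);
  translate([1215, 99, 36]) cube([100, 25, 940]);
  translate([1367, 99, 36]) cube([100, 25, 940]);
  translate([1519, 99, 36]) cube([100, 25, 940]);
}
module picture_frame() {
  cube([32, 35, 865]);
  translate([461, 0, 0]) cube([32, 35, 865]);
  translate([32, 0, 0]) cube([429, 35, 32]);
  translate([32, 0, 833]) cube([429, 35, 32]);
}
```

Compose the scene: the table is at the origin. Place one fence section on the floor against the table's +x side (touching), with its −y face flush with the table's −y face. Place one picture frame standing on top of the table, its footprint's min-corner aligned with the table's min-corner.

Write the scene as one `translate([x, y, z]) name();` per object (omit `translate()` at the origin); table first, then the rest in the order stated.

table();
translate([908, 0, 0]) fence_section();
translate([0, 0, 714]) picture_frame();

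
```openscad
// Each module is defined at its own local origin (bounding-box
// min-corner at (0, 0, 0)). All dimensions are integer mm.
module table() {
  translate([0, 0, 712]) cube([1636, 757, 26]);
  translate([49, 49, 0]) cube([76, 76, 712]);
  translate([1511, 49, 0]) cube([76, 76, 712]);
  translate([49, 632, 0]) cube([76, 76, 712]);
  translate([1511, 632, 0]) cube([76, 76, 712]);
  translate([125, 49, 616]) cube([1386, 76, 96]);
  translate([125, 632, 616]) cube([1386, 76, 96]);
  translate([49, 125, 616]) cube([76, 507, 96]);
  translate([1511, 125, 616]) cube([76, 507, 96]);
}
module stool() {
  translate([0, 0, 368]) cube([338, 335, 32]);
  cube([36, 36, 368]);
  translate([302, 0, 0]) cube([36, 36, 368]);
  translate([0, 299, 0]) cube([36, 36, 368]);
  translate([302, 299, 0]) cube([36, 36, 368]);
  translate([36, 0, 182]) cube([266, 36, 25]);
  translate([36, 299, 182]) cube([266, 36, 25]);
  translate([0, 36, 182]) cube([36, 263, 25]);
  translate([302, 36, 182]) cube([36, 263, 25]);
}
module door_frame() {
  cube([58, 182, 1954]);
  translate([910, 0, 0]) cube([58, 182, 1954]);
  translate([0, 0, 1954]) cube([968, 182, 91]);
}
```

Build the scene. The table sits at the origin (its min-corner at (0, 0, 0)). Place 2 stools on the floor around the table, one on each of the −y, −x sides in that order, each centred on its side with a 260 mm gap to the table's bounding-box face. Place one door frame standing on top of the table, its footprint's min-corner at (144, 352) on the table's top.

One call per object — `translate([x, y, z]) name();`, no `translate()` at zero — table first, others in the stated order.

table();
translate([649, -595, 0]) stool();
translate([-598, 211, 0]) stool();
translate([144, 352, 738]) door_frame();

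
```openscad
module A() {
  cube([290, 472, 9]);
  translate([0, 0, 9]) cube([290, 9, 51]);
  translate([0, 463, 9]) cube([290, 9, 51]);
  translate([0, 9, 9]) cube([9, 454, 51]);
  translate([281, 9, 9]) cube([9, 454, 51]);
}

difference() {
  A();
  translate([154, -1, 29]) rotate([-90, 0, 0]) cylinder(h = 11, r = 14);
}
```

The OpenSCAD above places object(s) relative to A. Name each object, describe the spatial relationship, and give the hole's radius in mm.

A is an open box. The open box has a circular hole through its front wall. The hole's radius is 14 mm.

The subtracted cylinder has r = 14 mm.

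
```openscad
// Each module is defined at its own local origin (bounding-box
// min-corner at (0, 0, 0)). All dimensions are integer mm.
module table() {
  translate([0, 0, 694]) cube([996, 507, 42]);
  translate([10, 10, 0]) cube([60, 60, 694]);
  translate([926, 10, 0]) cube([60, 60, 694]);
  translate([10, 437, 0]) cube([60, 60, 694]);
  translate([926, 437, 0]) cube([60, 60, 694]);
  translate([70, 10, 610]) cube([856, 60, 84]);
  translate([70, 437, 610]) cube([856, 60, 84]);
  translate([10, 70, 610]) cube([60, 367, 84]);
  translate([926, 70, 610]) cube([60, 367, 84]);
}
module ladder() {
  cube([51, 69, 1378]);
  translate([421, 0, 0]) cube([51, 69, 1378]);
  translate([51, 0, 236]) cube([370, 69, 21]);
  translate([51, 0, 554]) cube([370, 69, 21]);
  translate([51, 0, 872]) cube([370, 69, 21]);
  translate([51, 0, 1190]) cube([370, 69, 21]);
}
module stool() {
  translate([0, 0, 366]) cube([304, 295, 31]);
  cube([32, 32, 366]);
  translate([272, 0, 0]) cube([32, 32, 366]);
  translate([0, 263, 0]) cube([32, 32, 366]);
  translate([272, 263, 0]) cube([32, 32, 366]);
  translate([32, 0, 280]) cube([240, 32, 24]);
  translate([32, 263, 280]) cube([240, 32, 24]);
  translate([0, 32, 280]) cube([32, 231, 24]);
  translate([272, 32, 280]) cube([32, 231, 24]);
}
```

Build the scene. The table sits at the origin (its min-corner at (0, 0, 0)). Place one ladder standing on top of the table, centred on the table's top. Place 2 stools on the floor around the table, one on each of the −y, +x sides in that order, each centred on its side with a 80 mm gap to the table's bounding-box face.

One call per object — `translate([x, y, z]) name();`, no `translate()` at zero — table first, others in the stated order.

table();
translate([262, 219, 736]) ladder();
translate([346, -375, 0]) stool();
translate([1076, 106, 0]) stool();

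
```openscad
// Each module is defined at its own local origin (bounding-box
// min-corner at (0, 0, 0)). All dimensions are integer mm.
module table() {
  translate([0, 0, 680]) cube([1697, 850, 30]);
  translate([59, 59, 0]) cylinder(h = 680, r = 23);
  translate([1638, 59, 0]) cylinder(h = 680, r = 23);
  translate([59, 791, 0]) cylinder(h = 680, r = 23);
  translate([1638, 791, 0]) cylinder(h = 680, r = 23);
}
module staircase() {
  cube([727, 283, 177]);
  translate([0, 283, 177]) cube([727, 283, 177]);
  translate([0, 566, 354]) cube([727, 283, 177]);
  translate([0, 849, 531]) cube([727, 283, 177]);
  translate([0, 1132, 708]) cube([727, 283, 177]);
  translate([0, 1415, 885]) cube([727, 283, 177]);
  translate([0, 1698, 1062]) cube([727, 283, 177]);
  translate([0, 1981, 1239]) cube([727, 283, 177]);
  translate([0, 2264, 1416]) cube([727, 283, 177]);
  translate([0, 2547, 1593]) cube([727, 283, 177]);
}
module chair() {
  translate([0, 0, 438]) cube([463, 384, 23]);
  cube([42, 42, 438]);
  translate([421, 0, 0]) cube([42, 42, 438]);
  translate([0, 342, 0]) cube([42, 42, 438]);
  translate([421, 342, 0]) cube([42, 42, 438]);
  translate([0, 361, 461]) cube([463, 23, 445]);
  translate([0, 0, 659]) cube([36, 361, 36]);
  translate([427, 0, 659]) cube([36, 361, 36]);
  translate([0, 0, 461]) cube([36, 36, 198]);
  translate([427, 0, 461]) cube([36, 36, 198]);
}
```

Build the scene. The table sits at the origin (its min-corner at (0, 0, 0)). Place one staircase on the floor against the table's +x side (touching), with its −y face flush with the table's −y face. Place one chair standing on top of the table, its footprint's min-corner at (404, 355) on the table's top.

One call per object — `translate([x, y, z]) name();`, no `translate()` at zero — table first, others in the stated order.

table();
translate([1697, 0, 0]) staircase();
translate([404, 355, 710]) chair();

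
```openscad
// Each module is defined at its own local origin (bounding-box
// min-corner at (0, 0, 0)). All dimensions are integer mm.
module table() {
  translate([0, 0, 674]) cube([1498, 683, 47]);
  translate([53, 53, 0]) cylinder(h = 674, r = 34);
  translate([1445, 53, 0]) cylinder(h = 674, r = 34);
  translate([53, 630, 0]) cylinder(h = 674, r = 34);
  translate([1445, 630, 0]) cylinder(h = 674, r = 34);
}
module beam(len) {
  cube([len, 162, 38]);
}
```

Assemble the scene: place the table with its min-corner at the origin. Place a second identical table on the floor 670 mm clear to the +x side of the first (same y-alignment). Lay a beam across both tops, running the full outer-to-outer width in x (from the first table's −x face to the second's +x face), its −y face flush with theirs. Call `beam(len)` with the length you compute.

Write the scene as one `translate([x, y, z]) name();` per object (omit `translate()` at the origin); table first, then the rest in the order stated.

table();
translate([2168, 0, 0]) table();
translate([0, 0, 721]) beam(3666);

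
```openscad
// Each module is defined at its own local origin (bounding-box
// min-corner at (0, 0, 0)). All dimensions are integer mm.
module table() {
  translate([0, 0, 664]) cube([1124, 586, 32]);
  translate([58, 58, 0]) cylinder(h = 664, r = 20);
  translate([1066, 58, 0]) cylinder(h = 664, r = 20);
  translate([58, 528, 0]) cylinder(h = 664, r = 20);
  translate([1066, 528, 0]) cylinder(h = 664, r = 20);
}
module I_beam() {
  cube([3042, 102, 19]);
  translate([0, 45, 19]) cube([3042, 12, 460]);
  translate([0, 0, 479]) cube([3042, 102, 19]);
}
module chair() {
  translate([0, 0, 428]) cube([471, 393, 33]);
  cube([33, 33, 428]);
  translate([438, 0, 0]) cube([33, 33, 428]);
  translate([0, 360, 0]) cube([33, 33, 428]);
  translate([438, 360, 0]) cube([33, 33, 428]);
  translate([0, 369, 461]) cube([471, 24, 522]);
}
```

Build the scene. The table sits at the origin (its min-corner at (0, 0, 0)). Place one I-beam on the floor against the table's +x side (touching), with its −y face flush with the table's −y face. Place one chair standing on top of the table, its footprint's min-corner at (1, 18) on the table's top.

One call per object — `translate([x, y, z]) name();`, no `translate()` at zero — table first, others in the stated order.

table();
translate([1124, 0, 0]) I_beam();
translate([1, 18, 696]) chair();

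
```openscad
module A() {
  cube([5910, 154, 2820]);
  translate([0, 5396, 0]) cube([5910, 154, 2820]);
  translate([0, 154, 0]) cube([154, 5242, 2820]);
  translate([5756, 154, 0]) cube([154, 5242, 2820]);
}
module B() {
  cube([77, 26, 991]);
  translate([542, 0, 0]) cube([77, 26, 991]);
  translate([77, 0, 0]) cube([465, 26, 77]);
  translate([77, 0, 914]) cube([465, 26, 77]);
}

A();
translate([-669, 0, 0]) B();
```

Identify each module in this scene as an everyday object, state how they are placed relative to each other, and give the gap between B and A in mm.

A is a house frame. B is a picture frame. The picture frame is on the floor beside the house frame on its −x side. The gap between the picture frame and the house frame is 50 mm.

The picture frame's nearest face is 50 mm from the house frame's −x face.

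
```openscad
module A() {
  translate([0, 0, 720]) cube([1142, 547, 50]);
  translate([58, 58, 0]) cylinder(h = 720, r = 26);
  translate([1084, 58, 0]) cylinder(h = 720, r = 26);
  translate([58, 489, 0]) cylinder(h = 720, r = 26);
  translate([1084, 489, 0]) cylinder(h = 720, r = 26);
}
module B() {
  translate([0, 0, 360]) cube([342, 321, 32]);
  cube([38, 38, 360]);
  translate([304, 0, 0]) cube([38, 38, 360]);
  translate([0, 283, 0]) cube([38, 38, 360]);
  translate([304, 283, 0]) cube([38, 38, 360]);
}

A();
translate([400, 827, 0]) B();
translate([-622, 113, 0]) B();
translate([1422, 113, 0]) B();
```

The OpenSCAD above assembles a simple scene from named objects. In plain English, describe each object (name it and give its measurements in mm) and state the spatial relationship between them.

A is a table: top 1142 mm (x) × 547 mm (y), 50 mm thick, upper face at z = 770 mm, on four round legs of 52 mm diameter, each leg's bounding box inset 32 mm from the nearest pair of top edges, running from z = 0 to the bottom of the top.

B is a four-legged stool. The seat is a 342×321×32 mm slab whose top surface is at z = 392 mm; four square legs, each 38×38 mm in cross-section, run from the floor (z = 0) to the underside of the seat, each flush with a corner of the seat.

Three stools sit around the table at the +y, −x, +x sides.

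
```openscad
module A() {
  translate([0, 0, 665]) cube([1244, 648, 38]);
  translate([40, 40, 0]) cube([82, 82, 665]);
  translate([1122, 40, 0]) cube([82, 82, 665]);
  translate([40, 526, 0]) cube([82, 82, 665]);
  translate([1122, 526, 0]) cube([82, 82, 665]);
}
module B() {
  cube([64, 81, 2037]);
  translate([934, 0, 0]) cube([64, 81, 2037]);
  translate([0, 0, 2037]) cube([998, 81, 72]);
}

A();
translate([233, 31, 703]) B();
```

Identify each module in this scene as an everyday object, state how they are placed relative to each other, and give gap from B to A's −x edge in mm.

The door frame's min-x is at 233; the table's min-x is 0; gap = 233 mm.

A is a table. B is a door frame. The door frame is on top of the table. The gap from the door frame to the table's −x edge is 233 mm.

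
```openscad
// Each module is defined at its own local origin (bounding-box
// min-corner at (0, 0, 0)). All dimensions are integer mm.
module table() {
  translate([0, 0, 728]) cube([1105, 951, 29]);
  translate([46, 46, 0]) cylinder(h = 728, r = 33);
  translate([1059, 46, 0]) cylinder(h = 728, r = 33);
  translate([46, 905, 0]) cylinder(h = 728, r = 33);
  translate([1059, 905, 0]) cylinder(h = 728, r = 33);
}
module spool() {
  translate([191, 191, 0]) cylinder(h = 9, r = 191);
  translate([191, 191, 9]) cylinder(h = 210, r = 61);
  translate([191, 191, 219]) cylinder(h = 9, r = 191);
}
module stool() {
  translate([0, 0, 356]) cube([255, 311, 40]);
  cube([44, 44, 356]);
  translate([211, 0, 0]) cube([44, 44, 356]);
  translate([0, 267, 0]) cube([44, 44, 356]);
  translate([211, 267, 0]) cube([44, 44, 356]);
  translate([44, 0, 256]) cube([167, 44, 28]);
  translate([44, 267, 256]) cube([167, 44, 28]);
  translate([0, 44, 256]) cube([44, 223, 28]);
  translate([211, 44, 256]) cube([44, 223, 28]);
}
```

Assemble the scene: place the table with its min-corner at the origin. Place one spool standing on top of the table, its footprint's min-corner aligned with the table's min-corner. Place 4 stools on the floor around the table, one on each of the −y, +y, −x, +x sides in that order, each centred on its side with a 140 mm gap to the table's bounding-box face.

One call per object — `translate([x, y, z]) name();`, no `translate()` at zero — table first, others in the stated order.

table();
translate([0, 0, 757]) spool();
translate([425, -451, 0]) stool();
translate([425, 1091, 0]) stool();
translate([-395, 320, 0]) stool();
translate([1245, 320, 0]) stool();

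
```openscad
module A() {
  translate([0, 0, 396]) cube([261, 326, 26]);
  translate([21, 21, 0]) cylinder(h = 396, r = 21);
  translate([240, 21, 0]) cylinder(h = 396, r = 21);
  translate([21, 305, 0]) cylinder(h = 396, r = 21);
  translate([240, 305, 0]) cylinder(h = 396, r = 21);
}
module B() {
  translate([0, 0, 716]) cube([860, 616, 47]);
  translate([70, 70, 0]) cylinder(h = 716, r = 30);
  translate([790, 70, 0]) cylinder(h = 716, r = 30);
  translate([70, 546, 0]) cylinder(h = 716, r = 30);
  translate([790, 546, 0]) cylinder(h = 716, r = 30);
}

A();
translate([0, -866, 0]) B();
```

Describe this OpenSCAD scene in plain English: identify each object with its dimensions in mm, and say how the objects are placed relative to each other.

A is a simple wooden stool: a rectangular seat 261 mm (x) by 326 mm (y), 26 mm thick, top face at z = 422 mm, on four round legs, each 42 mm in diameter. The legs rest on z = 0, each leg's axis is inset half a diameter from the nearest pair of seat edges (so the leg's bounding box is flush with the corner).

B is a table with a 860×616 mm rectangular top, 47 mm thick, top surface at z = 763 mm, supported by four round legs of 60 mm diameter, each leg's bounding box inset 40 mm from the nearest pair of top edges, running from the floor.

The table is on the floor beside the stool on its −y side.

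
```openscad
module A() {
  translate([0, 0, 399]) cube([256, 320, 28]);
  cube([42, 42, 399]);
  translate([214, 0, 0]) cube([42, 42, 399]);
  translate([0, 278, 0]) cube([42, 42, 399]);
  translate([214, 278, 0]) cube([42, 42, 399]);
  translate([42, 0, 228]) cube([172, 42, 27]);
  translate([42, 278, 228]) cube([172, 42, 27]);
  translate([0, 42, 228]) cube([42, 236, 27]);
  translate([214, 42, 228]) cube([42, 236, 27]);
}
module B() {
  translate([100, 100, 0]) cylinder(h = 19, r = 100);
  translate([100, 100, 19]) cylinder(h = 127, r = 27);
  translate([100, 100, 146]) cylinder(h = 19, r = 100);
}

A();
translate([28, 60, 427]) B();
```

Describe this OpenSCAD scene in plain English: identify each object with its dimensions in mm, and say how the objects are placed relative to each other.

A is a simple wooden stool: a rectangular seat 256 mm (x) by 320 mm (y), 28 mm thick, top face at z = 427 mm, on four square legs, each 42×42 mm in cross-section. The legs rest on z = 0, each flush with a corner of the seat. Four stretchers, 42 mm wide and 27 mm tall, connect adjacent legs with their undersides at z = 228 mm, each running between the inner faces of the legs it joins and aligned with the legs' outer faces on the other axis.

B is a spool: two coaxial disc flanges of radius 100 mm and thickness 19 mm, joined by a core cylinder of radius 27 mm and height 127 mm. The lower flange rests on z = 0 and the three cylinders share a vertical axis.

The spool is on top of the stool, centred.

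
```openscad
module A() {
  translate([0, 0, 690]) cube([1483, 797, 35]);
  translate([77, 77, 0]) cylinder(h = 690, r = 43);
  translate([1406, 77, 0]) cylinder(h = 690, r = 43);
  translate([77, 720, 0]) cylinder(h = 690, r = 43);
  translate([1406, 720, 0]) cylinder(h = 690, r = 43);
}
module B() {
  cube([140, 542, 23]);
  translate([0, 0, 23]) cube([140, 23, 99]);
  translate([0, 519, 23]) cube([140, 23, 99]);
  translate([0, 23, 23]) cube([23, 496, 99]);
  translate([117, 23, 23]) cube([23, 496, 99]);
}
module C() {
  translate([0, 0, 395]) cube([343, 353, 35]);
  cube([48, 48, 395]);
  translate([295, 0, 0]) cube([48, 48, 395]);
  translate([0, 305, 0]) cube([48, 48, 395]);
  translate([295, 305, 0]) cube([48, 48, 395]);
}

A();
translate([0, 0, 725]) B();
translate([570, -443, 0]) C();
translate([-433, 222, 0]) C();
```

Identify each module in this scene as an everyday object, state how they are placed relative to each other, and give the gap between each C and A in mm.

Each stool's nearest face is 90 mm from the table's bounding box.

A is a table. B is an open box. C is a stool. The open box is on top of the table. Two stools sit around the table at the −y, −x sides. The gap between each stool and the table is 90 mm.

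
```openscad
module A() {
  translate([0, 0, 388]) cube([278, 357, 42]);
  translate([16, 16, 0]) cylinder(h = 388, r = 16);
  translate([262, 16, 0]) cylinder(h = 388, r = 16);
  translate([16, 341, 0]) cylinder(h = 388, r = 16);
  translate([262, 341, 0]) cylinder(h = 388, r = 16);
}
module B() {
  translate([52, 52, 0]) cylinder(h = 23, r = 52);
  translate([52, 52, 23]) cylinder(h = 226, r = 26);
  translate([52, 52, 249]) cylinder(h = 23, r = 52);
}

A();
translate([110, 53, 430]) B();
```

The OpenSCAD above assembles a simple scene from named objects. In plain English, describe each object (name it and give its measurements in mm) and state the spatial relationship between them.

A is a four-legged stool. The seat is 278×357 mm, 42 mm thick, top at z = 430 mm. It stands on four round legs, each 32 mm in diameter, from z = 0 to the seat underside, each leg's axis is inset half a diameter from the nearest pair of seat edges (so the leg's bounding box is flush with the corner).

B is a spool: two coaxial disc flanges of radius 52 mm and thickness 23 mm, joined by a core cylinder of radius 26 mm and height 226 mm. The lower flange rests on z = 0 and the three cylinders share a vertical axis.

The spool is on top of the stool.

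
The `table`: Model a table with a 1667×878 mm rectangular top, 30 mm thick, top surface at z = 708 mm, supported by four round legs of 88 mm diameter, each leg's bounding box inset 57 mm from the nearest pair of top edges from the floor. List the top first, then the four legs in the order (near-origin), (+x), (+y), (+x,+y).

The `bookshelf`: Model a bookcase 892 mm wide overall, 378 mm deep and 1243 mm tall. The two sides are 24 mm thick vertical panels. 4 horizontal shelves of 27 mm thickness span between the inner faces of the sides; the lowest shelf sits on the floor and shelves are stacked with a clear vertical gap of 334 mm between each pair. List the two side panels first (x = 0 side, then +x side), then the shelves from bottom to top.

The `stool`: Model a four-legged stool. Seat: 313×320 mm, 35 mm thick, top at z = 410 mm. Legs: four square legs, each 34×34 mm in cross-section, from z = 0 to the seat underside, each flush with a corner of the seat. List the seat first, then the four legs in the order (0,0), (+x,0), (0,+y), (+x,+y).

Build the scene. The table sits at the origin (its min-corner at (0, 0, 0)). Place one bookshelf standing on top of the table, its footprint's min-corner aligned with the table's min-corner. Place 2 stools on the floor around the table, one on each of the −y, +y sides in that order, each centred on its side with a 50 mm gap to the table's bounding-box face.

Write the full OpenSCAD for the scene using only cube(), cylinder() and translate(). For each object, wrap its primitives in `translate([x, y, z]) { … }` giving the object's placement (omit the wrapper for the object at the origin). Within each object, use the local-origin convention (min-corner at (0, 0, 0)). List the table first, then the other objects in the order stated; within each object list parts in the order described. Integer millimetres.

translate([0, 0, 678]) cube([1667, 878, 30]);
translate([101, 101, 0]) cylinder(h = 678, r = 44);
translate([1566, 101, 0]) cylinder(h = 678, r = 44);
translate([101, 777, 0]) cylinder(h = 678, r = 44);
translate([1566, 777, 0]) cylinder(h = 678, r = 44);
translate([0, 0, 708]) {
  cube([24, 378, 1243]);
  translate([868, 0, 0]) cube([24, 378, 1243]);
  translate([24, 0, 0]) cube([844, 378, 27]);
  translate([24, 0, 361]) cube([844, 378, 27]);
  translate([24, 0, 722]) cube([844, 378, 27]);
  translate([24, 0, 1083]) cube([844, 378, 27]);
}
translate([677, -370, 0]) {
  translate([0, 0, 375]) cube([313, 320, 35]);
  cube([34, 34, 375]);
  translate([279, 0, 0]) cube([34, 34, 375]);
  translate([0, 286, 0]) cube([34, 34, 375]);
  translate([279, 286, 0]) cube([34, 34, 375]);
}
translate([677, 928, 0]) {
  translate([0, 0, 375]) cube([313, 320, 35]);
  cube([34, 34, 375]);
  translate([279, 0, 0]) cube([34, 34, 375]);
  translate([0, 286, 0]) cube([34, 34, 375]);
  translate([279, 286, 0]) cube([34, 34, 375]);
}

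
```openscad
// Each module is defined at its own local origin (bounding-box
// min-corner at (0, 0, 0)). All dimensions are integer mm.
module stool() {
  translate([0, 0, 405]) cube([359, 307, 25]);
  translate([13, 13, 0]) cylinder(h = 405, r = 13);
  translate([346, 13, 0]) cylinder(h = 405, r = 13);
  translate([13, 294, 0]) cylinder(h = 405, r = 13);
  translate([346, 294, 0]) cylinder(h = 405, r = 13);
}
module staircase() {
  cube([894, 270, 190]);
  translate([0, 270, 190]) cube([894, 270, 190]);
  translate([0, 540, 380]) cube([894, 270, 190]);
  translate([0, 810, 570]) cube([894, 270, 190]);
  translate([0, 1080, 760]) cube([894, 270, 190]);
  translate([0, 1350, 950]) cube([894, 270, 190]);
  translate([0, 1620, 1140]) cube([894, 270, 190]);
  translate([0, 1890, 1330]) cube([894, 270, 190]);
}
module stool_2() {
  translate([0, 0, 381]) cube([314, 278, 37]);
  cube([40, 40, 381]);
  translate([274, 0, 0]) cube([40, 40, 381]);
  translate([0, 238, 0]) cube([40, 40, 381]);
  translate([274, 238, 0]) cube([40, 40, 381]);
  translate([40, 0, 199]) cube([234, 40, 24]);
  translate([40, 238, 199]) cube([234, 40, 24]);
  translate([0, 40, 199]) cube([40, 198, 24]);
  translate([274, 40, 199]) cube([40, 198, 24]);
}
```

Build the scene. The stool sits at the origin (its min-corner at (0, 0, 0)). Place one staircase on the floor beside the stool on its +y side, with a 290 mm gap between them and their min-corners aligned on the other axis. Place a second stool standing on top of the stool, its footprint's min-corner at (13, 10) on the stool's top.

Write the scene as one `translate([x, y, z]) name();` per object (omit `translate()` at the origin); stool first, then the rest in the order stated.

stool();
translate([0, 597, 0]) staircase();
translate([13, 10, 430]) stool_2();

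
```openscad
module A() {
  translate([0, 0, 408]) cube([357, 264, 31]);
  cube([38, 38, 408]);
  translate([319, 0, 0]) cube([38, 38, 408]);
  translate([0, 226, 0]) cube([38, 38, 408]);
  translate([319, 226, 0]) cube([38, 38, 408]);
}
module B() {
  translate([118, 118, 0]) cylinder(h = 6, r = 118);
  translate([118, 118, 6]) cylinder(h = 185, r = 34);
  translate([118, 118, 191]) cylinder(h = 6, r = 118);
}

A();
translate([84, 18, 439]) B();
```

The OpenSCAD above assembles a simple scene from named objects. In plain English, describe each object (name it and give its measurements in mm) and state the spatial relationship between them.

A is a four-legged stool. The seat is a 357×264×31 mm slab whose top surface is at z = 439 mm; four square legs, each 38×38 mm in cross-section, run from the floor (z = 0) to the underside of the seat, each flush with a corner of the seat.

B is a spool: two coaxial disc flanges of radius 118 mm and thickness 6 mm, joined by a core cylinder of radius 34 mm and height 185 mm. The lower flange rests on z = 0 and the three cylinders share a vertical axis.

The spool is on top of the stool.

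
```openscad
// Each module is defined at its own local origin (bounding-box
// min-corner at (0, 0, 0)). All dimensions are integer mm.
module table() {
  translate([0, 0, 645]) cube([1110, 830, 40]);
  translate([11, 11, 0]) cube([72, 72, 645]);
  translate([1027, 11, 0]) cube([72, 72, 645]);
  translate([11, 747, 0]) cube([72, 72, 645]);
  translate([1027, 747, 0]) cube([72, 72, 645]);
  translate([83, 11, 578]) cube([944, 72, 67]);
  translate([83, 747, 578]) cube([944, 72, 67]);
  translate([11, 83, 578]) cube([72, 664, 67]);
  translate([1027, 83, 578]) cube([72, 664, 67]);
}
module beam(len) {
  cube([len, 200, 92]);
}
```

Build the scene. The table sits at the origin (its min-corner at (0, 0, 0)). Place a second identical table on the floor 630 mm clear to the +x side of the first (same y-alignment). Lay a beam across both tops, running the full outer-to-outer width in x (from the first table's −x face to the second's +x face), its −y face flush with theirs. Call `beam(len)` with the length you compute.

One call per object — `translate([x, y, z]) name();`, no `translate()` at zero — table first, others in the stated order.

table();
translate([1740, 0, 0]) table();
translate([0, 0, 685]) beam(2850);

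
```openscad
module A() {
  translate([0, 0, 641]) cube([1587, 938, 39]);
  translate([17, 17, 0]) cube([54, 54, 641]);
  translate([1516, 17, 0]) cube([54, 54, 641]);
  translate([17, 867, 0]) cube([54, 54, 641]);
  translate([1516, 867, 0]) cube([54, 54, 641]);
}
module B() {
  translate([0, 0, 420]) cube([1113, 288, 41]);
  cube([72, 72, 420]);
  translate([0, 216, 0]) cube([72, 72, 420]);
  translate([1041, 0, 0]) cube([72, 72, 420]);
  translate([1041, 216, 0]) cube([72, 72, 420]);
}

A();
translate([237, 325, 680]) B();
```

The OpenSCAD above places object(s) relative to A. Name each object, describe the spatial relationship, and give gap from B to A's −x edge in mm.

The bench's min-x is at 237; the table's min-x is 0; gap = 237 mm.

A is a table. B is a bench. The bench is on top of the table, centred. The gap from the bench to the table's −x edge is 237 mm.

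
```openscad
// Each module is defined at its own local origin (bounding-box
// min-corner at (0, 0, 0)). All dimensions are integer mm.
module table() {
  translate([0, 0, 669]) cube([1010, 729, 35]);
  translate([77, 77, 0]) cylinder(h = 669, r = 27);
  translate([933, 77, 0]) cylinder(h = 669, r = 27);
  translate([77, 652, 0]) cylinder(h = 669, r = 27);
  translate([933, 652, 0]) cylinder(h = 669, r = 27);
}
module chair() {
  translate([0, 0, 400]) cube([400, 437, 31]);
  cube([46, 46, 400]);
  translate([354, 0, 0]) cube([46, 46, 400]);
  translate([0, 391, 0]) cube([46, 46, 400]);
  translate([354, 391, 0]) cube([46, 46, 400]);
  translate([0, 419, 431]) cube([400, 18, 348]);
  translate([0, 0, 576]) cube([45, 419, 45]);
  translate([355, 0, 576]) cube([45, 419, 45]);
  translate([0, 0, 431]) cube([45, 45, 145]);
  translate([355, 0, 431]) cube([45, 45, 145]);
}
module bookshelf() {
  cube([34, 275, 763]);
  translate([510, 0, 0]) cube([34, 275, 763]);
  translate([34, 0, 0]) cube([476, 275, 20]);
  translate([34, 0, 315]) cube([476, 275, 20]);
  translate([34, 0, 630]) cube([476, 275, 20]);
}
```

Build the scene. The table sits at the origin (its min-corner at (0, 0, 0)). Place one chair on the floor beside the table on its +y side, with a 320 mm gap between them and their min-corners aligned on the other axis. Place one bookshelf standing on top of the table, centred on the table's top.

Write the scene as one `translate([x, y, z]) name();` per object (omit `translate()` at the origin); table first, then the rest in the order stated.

table();
translate([0, 1049, 0]) chair();
translate([233, 227, 704]) bookshelf();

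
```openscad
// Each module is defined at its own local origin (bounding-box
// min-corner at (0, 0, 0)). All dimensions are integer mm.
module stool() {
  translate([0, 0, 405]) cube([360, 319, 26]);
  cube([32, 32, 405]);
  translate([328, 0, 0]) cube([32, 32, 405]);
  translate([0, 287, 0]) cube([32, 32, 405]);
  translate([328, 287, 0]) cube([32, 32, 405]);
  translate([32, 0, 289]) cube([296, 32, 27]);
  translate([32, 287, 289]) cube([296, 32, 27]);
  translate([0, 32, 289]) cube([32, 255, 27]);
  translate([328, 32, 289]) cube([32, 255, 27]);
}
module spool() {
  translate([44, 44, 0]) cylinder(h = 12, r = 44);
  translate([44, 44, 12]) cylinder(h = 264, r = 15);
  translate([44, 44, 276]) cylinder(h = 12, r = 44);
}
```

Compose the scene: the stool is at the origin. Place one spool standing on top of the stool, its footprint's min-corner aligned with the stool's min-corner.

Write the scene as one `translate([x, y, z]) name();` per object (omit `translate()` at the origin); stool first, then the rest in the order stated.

stool();
translate([0, 0, 431]) spool();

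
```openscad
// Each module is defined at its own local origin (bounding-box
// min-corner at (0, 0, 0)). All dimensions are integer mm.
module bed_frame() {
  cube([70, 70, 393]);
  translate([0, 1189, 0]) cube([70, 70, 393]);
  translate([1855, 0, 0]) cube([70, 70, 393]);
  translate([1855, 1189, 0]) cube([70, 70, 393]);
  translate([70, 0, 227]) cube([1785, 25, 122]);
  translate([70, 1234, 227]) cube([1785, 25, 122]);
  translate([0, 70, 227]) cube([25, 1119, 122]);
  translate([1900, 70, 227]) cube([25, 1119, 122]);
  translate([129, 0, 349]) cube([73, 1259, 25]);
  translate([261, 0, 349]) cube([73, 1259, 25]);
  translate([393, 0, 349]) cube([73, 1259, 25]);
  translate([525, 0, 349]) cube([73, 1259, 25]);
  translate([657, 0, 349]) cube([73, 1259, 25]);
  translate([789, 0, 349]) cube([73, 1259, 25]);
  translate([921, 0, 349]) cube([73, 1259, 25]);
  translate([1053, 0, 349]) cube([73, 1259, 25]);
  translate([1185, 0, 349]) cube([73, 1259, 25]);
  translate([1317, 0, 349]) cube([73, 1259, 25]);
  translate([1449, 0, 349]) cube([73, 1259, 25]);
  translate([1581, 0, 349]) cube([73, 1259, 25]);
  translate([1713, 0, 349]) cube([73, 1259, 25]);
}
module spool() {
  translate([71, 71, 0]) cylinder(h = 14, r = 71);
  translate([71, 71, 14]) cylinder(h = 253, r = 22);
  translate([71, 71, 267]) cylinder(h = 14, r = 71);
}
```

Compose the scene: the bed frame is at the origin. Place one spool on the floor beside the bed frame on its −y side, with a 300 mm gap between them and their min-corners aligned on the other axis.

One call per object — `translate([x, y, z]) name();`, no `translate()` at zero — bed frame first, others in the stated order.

bed_frame();
translate([0, -442, 0]) spool();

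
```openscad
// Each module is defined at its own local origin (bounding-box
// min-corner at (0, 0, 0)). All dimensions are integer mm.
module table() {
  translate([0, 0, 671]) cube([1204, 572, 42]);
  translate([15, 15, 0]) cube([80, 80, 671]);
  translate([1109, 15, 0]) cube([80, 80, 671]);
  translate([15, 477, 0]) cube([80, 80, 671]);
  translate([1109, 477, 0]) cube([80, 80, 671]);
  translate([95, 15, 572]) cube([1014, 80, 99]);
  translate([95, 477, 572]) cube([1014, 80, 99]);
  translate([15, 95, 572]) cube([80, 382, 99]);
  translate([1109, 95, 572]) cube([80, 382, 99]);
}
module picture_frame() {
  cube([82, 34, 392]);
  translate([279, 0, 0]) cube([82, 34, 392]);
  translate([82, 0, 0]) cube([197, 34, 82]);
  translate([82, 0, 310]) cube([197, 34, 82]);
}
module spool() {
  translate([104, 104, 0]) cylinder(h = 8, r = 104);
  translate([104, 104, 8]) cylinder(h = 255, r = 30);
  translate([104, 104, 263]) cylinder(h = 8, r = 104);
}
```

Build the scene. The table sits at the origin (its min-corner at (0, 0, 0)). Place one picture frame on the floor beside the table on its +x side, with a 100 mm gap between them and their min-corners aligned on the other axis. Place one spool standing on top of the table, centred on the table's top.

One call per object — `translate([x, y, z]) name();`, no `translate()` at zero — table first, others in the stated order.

table();
translate([1304, 0, 0]) picture_frame();
translate([498, 182, 713]) spool();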